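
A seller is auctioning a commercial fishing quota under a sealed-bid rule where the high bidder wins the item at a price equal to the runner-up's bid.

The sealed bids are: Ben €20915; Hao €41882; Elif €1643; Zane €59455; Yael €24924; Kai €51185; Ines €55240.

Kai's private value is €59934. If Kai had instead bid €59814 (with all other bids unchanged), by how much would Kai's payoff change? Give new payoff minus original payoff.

The highest bid among the other bidders is €59455; Kai's bid doesn't change that.
Original bid €51185: Kai is not highest (top rival bid is €59455); payoff €0.
Alternative bid €59814: Kai is highest, pays the top rival bid €59455; payoff €59934 − €59455 = €479.
Change in payoff = €479 − (€0) = €479.

€479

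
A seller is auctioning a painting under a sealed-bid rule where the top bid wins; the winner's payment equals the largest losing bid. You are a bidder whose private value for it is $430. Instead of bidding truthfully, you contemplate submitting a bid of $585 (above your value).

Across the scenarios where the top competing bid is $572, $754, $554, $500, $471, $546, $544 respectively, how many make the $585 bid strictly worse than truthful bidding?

6

The deviation hurts exactly when the highest competing bid lies strictly between $430 and $585 — overbidding then wins at a price above your value.
$572: inside the interval → strictly worse (loss $142).
$754: above both → same outcome either way.
$554: inside the interval → strictly worse (loss $124).
$500: inside the interval → strictly worse (loss $70).
$471: inside the interval → strictly worse (loss $41).
$546: inside the interval → strictly worse (loss $116).
$544: inside the interval → strictly worse (loss $114).
Count: 6.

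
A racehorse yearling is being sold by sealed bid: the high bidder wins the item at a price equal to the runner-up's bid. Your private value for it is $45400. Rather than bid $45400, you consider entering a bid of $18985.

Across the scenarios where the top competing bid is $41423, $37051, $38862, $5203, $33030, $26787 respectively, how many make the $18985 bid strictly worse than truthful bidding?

5

The deviation hurts exactly when the highest competing bid lies strictly between $18985 and $45400 — underbidding then forfeits a profitable win.
$41423: inside the interval → strictly worse (loss $3977).
$37051: inside the interval → strictly worse (loss $8349).
$38862: inside the interval → strictly worse (loss $6538).
$5203: below both → same outcome either way.
$33030: inside the interval → strictly worse (loss $12370).
$26787: inside the interval → strictly worse (loss $18613).
Count: 5.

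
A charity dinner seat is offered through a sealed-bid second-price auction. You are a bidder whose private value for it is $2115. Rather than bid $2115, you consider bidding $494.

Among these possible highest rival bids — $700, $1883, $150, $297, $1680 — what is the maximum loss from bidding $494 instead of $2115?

$700: truthful gives $1415, deviation gives $0 → loss $1415.
$1883: truthful gives $232, deviation gives $0 → loss $232.
$150: same outcome either way → loss $0.
$297: same outcome either way → loss $0.
$1680: truthful gives $435, deviation gives $0 → loss $435.
Maximum loss: $1415.

$1415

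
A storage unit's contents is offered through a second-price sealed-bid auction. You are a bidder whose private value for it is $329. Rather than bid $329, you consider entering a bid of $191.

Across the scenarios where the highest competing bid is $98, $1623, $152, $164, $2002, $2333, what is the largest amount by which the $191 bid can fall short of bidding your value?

$0

$98: same outcome either way → loss $0.
$1623: same outcome either way → loss $0.
$152: same outcome either way → loss $0.
$164: same outcome either way → loss $0.
$2002: same outcome either way → loss $0.
$2333: same outcome either way → loss $0.
Maximum loss: $0.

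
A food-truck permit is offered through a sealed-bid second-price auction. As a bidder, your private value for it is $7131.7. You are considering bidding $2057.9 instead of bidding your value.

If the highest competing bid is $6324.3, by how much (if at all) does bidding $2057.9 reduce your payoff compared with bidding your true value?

$807.4

Bidding your value $7131.7: you win (since $7131.7 > $6324.3) and pay $6324.3. Payoff $807.4.
Bidding $2057.9: you lose. Payoff $0.
The competing bid $6324.3 lies between your shaded bid and your value, so underbidding forfeits an item you could have won at a profitable price.
Loss from deviating = $807.4 − ($0) = $807.4.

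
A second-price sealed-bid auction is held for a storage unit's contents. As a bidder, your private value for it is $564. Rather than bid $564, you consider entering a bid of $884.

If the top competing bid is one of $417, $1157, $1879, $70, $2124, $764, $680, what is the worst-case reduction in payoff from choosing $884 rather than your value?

$417: same outcome either way → loss $0.
$1157: same outcome either way → loss $0.
$1879: same outcome either way → loss $0.
$70: same outcome either way → loss $0.
$2124: same outcome either way → loss $0.
$764: truthful gives $0, deviation gives −$200 → loss $200.
$680: truthful gives $0, deviation gives −$116 → loss $116.
Maximum loss: $200.

$200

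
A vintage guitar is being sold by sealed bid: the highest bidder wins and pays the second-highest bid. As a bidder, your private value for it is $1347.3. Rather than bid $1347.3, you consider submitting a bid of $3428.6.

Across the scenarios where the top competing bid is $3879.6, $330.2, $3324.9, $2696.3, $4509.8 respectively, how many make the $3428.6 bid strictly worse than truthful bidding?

2

The deviation hurts exactly when the highest competing bid lies strictly between $1347.3 and $3428.6 — overbidding then wins at a price above your value.
$3879.6: above both → same outcome either way.
$330.2: below both → same outcome either way.
$3324.9: inside the interval → strictly worse (loss $1977.6).
$2696.3: inside the interval → strictly worse (loss $1349).
$4509.8: above both → same outcome either way.
Count: 2.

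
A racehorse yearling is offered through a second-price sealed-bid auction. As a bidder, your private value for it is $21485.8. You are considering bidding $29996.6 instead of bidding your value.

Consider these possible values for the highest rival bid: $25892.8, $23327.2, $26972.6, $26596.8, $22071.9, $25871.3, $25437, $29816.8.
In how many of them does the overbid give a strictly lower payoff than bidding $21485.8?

8

The deviation hurts exactly when the highest competing bid lies strictly between $21485.8 and $29996.6 — overbidding then wins at a price above your value.
$25892.8: inside the interval → strictly worse (loss $4407).
$23327.2: inside the interval → strictly worse (loss $1841.4).
$26972.6: inside the interval → strictly worse (loss $5486.8).
$26596.8: inside the interval → strictly worse (loss $5111).
$22071.9: inside the interval → strictly worse (loss $586.1).
$25871.3: inside the interval → strictly worse (loss $4385.5).
$25437: inside the interval → strictly worse (loss $3951.2).
$29816.8: inside the interval → strictly worse (loss $8331).
Count: 8.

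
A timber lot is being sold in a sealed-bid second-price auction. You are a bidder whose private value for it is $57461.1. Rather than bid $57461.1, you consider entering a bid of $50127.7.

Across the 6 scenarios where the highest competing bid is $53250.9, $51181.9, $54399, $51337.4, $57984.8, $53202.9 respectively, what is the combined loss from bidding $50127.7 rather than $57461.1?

$23933.4

The deviation costs you only when the competing bid falls strictly between $50127.7 and $57461.1; elsewhere both bids give the same outcome.
$53250.9: truthful payoff $4210.2, deviation payoff $0 → loss $4210.2.
$51181.9: truthful payoff $6279.2, deviation payoff $0 → loss $6279.2.
$54399: truthful payoff $3062.1, deviation payoff $0 → loss $3062.1.
$51337.4: truthful payoff $6123.7, deviation payoff $0 → loss $6123.7.
$57984.8: outcomes coincide → loss $0.
$53202.9: truthful payoff $4258.2, deviation payoff $0 → loss $4258.2.
Total loss = $4210.2 + $6279.2 + $3062.1 + $6123.7 + $4258.2 = $23933.4.
Because the price is fixed by the runner-up's bid, deviating from your value can only change a good outcome into a bad one — never the reverse.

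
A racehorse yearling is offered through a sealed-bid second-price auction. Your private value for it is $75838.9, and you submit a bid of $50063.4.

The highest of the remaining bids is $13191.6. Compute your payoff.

Your bid $50063.4 exceeds the highest competing bid $13191.6, so you win.
In a second-price auction the winner pays the second-highest bid, $13191.6.
Payoff = value − price = $75838.9 − $13191.6 = $62647.3.

$62647.3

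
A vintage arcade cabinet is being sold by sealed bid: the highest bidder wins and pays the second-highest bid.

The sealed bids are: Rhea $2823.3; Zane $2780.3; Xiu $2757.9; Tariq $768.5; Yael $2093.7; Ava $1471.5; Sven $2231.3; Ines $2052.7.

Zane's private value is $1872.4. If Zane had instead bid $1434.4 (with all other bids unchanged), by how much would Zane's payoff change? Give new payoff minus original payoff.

$0

The highest bid among the other bidders is $2823.3; Zane's bid doesn't change that.
Original bid $2780.3: Zane is not highest (top rival bid is $2823.3); payoff $0.
Alternative bid $1434.4: Zane is not highest (top rival bid is $2823.3); payoff $0.
Change in payoff = $0 − ($0) = $0.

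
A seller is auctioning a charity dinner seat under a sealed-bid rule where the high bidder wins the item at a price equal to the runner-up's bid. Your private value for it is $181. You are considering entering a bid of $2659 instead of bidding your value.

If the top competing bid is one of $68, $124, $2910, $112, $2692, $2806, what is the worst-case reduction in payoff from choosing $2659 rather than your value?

$68: same outcome either way → loss $0.
$124: same outcome either way → loss $0.
$2910: same outcome either way → loss $0.
$112: same outcome either way → loss $0.
$2692: same outcome either way → loss $0.
$2806: same outcome either way → loss $0.
Maximum loss: $0.

$0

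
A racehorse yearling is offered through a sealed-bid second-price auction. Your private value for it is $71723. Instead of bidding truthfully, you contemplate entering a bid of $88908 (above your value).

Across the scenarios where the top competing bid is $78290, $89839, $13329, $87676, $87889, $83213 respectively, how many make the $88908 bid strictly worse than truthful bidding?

The deviation hurts exactly when the highest competing bid lies strictly between $71723 and $88908 — overbidding then wins at a price above your value.
$78290: inside the interval → strictly worse (loss $6567).
$89839: above both → same outcome either way.
$13329: below both → same outcome either way.
$87676: inside the interval → strictly worse (loss $15953).
$87889: inside the interval → strictly worse (loss $16166).
$83213: inside the interval → strictly worse (loss $11490).
Count: 4.

4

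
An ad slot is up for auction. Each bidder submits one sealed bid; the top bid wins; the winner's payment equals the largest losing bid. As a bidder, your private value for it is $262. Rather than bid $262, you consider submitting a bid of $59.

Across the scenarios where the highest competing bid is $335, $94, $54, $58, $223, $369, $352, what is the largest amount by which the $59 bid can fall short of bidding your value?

$335: same outcome either way → loss $0.
$94: truthful gives $168, deviation gives $0 → loss $168.
$54: same outcome either way → loss $0.
$58: same outcome either way → loss $0.
$223: truthful gives $39, deviation gives $0 → loss $39.
$369: same outcome either way → loss $0.
$352: same outcome either way → loss $0.
Maximum loss: $168.

$168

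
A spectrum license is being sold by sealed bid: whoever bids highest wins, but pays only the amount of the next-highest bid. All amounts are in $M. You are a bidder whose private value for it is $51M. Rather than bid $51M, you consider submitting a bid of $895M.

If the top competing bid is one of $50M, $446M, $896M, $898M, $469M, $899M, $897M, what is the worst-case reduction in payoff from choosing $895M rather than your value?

$418M

$50M: same outcome either way → loss $0M.
$446M: truthful gives $0M, deviation gives −$395M → loss $395M.
$896M: same outcome either way → loss $0M.
$898M: same outcome either way → loss $0M.
$469M: truthful gives $0M, deviation gives −$418M → loss $418M.
$899M: same outcome either way → loss $0M.
$897M: same outcome either way → loss $0M.
Maximum loss: $418M.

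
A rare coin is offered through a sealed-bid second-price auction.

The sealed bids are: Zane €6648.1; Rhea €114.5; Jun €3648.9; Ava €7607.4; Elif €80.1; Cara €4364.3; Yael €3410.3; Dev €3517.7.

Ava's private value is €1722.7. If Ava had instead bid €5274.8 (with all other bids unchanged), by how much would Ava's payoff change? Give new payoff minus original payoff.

€4925.4

The highest bid among the other bidders is €6648.1; Ava's bid doesn't change that.
Original bid €7607.4: Ava is highest, pays the top rival bid €6648.1; payoff €1722.7 − €6648.1 = −€4925.4.
Alternative bid €5274.8: Ava is not highest (top rival bid is €6648.1); payoff €0.
Change in payoff = €0 − (−€4925.4) = €4925.4.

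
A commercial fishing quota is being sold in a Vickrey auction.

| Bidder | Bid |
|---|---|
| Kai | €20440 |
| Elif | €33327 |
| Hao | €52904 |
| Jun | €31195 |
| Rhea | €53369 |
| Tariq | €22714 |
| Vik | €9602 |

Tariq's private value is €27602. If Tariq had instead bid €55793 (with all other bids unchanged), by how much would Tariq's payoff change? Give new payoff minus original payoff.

The highest bid among the other bidders is €53369; Tariq's bid doesn't change that.
Original bid €22714: Tariq is not highest (top rival bid is €53369); payoff €0.
Alternative bid €55793: Tariq is highest, pays the top rival bid €53369; payoff €27602 − €53369 = −€25767.
Change in payoff = −€25767 − (€0) = −€25767.

−€25767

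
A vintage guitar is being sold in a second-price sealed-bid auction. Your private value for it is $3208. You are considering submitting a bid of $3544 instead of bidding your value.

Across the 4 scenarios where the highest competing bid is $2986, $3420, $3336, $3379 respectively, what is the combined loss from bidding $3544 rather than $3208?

$511

The deviation costs you only when the competing bid falls strictly between $3208 and $3544; elsewhere both bids give the same outcome.
$2986: outcomes coincide → loss $0.
$3420: truthful payoff $0, deviation payoff −$212 → loss $212.
$3336: truthful payoff $0, deviation payoff −$128 → loss $128.
$3379: truthful payoff $0, deviation payoff −$171 → loss $171.
Total loss = $212 + $128 + $171 = $511.
Truthful bidding weakly dominates here: raising your bid can only win items priced above your value, and lowering it can only forfeit items priced below.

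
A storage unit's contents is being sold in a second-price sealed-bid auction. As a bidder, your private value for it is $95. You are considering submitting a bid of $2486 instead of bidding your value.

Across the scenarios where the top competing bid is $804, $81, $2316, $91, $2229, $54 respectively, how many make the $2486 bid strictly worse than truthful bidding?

The deviation hurts exactly when the highest competing bid lies strictly between $95 and $2486 — overbidding then wins at a price above your value.
$804: inside the interval → strictly worse (loss $709).
$81: below both → same outcome either way.
$2316: inside the interval → strictly worse (loss $2221).
$91: below both → same outcome either way.
$2229: inside the interval → strictly worse (loss $2134).
$54: below both → same outcome either way.
Count: 3.

3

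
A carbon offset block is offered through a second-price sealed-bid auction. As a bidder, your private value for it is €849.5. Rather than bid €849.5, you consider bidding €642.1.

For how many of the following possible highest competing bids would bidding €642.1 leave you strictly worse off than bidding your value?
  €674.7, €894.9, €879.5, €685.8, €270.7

2

The deviation hurts exactly when the highest competing bid lies strictly between €642.1 and €849.5 — underbidding then forfeits a profitable win.
€674.7: inside the interval → strictly worse (loss €174.8).
€894.9: above both → same outcome either way.
€879.5: above both → same outcome either way.
€685.8: inside the interval → strictly worse (loss €163.7).
€270.7: below both → same outcome either way.
Count: 2.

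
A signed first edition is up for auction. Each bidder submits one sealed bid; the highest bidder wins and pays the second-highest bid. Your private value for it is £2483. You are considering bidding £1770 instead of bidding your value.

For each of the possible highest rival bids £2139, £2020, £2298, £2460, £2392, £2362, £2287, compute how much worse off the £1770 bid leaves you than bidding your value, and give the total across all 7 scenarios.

£1423

The deviation costs you only when the competing bid falls strictly between £1770 and £2483; elsewhere both bids give the same outcome.
£2139: truthful payoff £344, deviation payoff £0 → loss £344.
£2020: truthful payoff £463, deviation payoff £0 → loss £463.
£2298: truthful payoff £185, deviation payoff £0 → loss £185.
£2460: truthful payoff £23, deviation payoff £0 → loss £23.
£2392: truthful payoff £91, deviation payoff £0 → loss £91.
£2362: truthful payoff £121, deviation payoff £0 → loss £121.
£2287: truthful payoff £196, deviation payoff £0 → loss £196.
Total loss = £344 + £463 + £185 + £23 + £91 + £121 + £196 = £1423.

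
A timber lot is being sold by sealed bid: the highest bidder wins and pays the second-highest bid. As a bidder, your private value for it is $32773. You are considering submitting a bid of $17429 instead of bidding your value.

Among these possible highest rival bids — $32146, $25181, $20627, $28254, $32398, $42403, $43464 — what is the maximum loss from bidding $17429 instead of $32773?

$32146: truthful gives $627, deviation gives $0 → loss $627.
$25181: truthful gives $7592, deviation gives $0 → loss $7592.
$20627: truthful gives $12146, deviation gives $0 → loss $12146.
$28254: truthful gives $4519, deviation gives $0 → loss $4519.
$32398: truthful gives $375, deviation gives $0 → loss $375.
$42403: same outcome either way → loss $0.
$43464: same outcome either way → loss $0.
Maximum loss: $12146.

$12146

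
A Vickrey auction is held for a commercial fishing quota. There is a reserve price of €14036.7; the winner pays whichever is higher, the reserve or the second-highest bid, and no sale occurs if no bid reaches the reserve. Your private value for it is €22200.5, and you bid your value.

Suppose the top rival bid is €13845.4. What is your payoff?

€8163.8

Your bid €22200.5 is the highest and exceeds the reserve.
Price = max(second-highest bid, reserve) = max(€13845.4, €14036.7) = €14036.7.
Payoff = €22200.5 − €14036.7 = €8163.8.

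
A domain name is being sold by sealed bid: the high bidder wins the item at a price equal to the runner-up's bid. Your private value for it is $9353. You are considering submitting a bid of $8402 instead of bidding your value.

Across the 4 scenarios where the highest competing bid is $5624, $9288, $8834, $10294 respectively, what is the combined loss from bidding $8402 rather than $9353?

The deviation costs you only when the competing bid falls strictly between $8402 and $9353; elsewhere both bids give the same outcome.
$5624: outcomes coincide → loss $0.
$9288: truthful payoff $65, deviation payoff $0 → loss $65.
$8834: truthful payoff $519, deviation payoff $0 → loss $519.
$10294: outcomes coincide → loss $0.
Total loss = $65 + $519 = $584.

$584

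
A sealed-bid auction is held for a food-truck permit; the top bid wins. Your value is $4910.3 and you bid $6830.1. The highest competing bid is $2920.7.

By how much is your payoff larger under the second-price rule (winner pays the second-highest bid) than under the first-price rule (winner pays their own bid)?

You have the highest bid, so you win under either rule.
Second-price: pay $2920.7 → payoff $1989.6.
First-price: pay your own bid $6830.1 → payoff −$1919.8.
Difference = $1989.6 − (−$1919.8) = $3909.4.

$3909.4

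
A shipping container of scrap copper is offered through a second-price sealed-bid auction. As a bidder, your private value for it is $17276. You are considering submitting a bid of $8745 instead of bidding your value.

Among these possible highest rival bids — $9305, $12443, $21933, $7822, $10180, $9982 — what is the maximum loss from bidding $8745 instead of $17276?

$9305: truthful gives $7971, deviation gives $0 → loss $7971.
$12443: truthful gives $4833, deviation gives $0 → loss $4833.
$21933: same outcome either way → loss $0.
$7822: same outcome either way → loss $0.
$10180: truthful gives $7096, deviation gives $0 → loss $7096.
$9982: truthful gives $7294, deviation gives $0 → loss $7294.
Maximum loss: $7971.

$7971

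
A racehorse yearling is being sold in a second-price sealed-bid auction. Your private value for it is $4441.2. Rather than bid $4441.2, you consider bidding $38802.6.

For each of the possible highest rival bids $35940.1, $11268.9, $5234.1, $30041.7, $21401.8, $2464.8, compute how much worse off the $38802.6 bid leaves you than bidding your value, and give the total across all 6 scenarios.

The deviation costs you only when the competing bid falls strictly between $4441.2 and $38802.6; elsewhere both bids give the same outcome.
$35940.1: truthful payoff $0, deviation payoff −$31498.9 → loss $31498.9.
$11268.9: truthful payoff $0, deviation payoff −$6827.7 → loss $6827.7.
$5234.1: truthful payoff $0, deviation payoff −$792.9 → loss $792.9.
$30041.7: truthful payoff $0, deviation payoff −$25600.5 → loss $25600.5.
$21401.8: truthful payoff $0, deviation payoff −$16960.6 → loss $16960.6.
$2464.8: outcomes coincide → loss $0.
Total loss = $31498.9 + $6827.7 + $792.9 + $25600.5 + $16960.6 = $81680.6.

$81680.6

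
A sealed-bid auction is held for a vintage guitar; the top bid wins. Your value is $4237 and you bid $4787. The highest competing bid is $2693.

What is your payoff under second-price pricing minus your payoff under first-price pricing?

$2094

You have the highest bid, so you win under either rule.
Second-price: pay $2693 → payoff $1544.
First-price: pay your own bid $4787 → payoff −$550.
Difference = $1544 − (−$550) = $2094.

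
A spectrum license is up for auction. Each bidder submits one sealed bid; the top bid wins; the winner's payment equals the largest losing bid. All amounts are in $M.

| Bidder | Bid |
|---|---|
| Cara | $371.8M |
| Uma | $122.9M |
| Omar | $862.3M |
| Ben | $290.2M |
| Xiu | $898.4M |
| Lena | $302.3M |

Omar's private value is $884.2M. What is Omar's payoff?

$0M

Highest bid: Xiu at $898.4M, so Xiu wins.
Second-highest bid: Omar at $862.3M — that is the price the winner pays.
Omar did not win, so Omar pays nothing and receives nothing: payoff $0M.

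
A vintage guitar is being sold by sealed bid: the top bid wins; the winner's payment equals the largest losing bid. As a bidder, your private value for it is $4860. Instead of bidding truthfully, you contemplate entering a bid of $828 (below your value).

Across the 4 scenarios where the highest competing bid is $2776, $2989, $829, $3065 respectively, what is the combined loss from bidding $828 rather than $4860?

The deviation costs you only when the competing bid falls strictly between $828 and $4860; elsewhere both bids give the same outcome.
$2776: truthful payoff $2084, deviation payoff $0 → loss $2084.
$2989: truthful payoff $1871, deviation payoff $0 → loss $1871.
$829: truthful payoff $4031, deviation payoff $0 → loss $4031.
$3065: truthful payoff $1795, deviation payoff $0 → loss $1795.
Total loss = $2084 + $1871 + $4031 + $1795 = $9781.

$9781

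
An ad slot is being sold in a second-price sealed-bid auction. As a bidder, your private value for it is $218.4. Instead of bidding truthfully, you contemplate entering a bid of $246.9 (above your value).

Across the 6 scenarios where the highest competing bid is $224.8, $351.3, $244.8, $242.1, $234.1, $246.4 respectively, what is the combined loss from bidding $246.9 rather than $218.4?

The deviation costs you only when the competing bid falls strictly between $218.4 and $246.9; elsewhere both bids give the same outcome.
$224.8: truthful payoff $0, deviation payoff −$6.4 → loss $6.4.
$351.3: outcomes coincide → loss $0.
$244.8: truthful payoff $0, deviation payoff −$26.4 → loss $26.4.
$242.1: truthful payoff $0, deviation payoff −$23.7 → loss $23.7.
$234.1: truthful payoff $0, deviation payoff −$15.7 → loss $15.7.
$246.4: truthful payoff $0, deviation payoff −$28 → loss $28.
Total loss = $6.4 + $26.4 + $23.7 + $15.7 + $28 = $100.2.

$100.2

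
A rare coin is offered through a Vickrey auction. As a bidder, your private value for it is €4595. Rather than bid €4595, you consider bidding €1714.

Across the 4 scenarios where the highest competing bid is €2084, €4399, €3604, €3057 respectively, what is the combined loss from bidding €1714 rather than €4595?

The deviation costs you only when the competing bid falls strictly between €1714 and €4595; elsewhere both bids give the same outcome.
€2084: truthful payoff €2511, deviation payoff €0 → loss €2511.
€4399: truthful payoff €196, deviation payoff €0 → loss €196.
€3604: truthful payoff €991, deviation payoff €0 → loss €991.
€3057: truthful payoff €1538, deviation payoff €0 → loss €1538.
Total loss = €2511 + €196 + €991 + €1538 = €5236.

€5236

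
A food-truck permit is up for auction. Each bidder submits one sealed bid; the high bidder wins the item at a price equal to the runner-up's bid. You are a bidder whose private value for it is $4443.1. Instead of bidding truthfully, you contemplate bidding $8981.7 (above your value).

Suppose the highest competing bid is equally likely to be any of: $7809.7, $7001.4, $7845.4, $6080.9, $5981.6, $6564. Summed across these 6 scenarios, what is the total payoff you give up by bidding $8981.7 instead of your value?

$14624.4

The deviation costs you only when the competing bid falls strictly between $4443.1 and $8981.7; elsewhere both bids give the same outcome.
$7809.7: truthful payoff $0, deviation payoff −$3366.6 → loss $3366.6.
$7001.4: truthful payoff $0, deviation payoff −$2558.3 → loss $2558.3.
$7845.4: truthful payoff $0, deviation payoff −$3402.3 → loss $3402.3.
$6080.9: truthful payoff $0, deviation payoff −$1637.8 → loss $1637.8.
$5981.6: truthful payoff $0, deviation payoff −$1538.5 → loss $1538.5.
$6564: truthful payoff $0, deviation payoff −$2120.9 → loss $2120.9.
Total loss = $3366.6 + $2558.3 + $3402.3 + $1637.8 + $1538.5 + $2120.9 = $14624.4.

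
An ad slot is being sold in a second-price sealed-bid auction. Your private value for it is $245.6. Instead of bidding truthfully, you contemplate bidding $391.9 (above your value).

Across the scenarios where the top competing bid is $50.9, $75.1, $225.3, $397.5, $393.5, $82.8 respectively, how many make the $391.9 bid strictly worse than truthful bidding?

0

The deviation hurts exactly when the highest competing bid lies strictly between $245.6 and $391.9 — overbidding then wins at a price above your value.
$50.9: below both → same outcome either way.
$75.1: below both → same outcome either way.
$225.3: below both → same outcome either way.
$397.5: above both → same outcome either way.
$393.5: above both → same outcome either way.
$82.8: below both → same outcome either way.
Count: 0.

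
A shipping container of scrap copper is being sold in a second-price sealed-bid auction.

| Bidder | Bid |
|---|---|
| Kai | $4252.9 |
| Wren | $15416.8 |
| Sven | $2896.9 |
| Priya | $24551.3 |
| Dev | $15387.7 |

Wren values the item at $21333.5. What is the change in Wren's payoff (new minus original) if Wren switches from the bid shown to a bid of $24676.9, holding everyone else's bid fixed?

−$3217.8

The highest bid among the other bidders is $24551.3; Wren's bid doesn't change that.
Original bid $15416.8: Wren is not highest (top rival bid is $24551.3); payoff $0.
Alternative bid $24676.9: Wren is highest, pays the top rival bid $24551.3; payoff $21333.5 − $24551.3 = −$3217.8.
Change in payoff = −$3217.8 − ($0) = −$3217.8.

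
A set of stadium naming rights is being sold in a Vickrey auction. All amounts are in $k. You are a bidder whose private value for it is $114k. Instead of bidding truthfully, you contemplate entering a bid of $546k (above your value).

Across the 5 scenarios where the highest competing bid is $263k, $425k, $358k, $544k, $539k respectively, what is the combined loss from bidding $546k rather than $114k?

$1559k

The deviation costs you only when the competing bid falls strictly between $114k and $546k; elsewhere both bids give the same outcome.
$263k: truthful payoff $0k, deviation payoff −$149k → loss $149k.
$425k: truthful payoff $0k, deviation payoff −$311k → loss $311k.
$358k: truthful payoff $0k, deviation payoff −$244k → loss $244k.
$544k: truthful payoff $0k, deviation payoff −$430k → loss $430k.
$539k: truthful payoff $0k, deviation payoff −$425k → loss $425k.
Total loss = $149k + $311k + $244k + $430k + $425k = $1559k.
Truthful bidding weakly dominates here: raising your bid can only win items priced above your value, and lowering it can only forfeit items priced below.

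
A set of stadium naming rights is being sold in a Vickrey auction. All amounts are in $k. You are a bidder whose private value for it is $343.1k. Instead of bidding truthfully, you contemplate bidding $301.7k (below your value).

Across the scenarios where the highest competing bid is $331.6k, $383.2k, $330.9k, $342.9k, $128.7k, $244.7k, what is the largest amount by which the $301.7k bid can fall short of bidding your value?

$331.6k: truthful gives $11.5k, deviation gives $0k → loss $11.5k.
$383.2k: same outcome either way → loss $0k.
$330.9k: truthful gives $12.2k, deviation gives $0k → loss $12.2k.
$342.9k: truthful gives $0.2k, deviation gives $0k → loss $0.2k.
$128.7k: same outcome either way → loss $0k.
$244.7k: same outcome either way → loss $0k.
Maximum loss: $12.2k.

$12.2k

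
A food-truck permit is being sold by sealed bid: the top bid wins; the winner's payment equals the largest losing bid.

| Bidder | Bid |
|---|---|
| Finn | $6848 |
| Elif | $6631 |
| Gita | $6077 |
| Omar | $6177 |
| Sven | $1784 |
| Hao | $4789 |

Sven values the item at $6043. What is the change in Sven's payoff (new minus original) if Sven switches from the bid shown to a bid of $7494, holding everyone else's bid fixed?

−$805

The highest bid among the other bidders is $6848; Sven's bid doesn't change that.
Original bid $1784: Sven is not highest (top rival bid is $6848); payoff $0.
Alternative bid $7494: Sven is highest, pays the top rival bid $6848; payoff $6043 − $6848 = −$805.
Change in payoff = −$805 − ($0) = −$805.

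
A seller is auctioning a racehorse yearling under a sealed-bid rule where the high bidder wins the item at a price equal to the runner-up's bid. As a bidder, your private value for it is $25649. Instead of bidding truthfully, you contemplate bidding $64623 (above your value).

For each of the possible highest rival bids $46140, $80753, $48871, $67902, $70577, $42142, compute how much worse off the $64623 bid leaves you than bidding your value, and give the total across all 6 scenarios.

$60206

The deviation costs you only when the competing bid falls strictly between $25649 and $64623; elsewhere both bids give the same outcome.
$46140: truthful payoff $0, deviation payoff −$20491 → loss $20491.
$80753: outcomes coincide → loss $0.
$48871: truthful payoff $0, deviation payoff −$23222 → loss $23222.
$67902: outcomes coincide → loss $0.
$70577: outcomes coincide → loss $0.
$42142: truthful payoff $0, deviation payoff −$16493 → loss $16493.
Total loss = $20491 + $23222 + $16493 = $60206.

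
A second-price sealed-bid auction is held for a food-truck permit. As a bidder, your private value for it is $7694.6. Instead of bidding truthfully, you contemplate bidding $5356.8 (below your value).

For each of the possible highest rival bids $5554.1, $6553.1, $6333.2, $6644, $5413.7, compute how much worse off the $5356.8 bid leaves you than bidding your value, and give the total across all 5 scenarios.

$7974.9

The deviation costs you only when the competing bid falls strictly between $5356.8 and $7694.6; elsewhere both bids give the same outcome.
$5554.1: truthful payoff $2140.5, deviation payoff $0 → loss $2140.5.
$6553.1: truthful payoff $1141.5, deviation payoff $0 → loss $1141.5.
$6333.2: truthful payoff $1361.4, deviation payoff $0 → loss $1361.4.
$6644: truthful payoff $1050.6, deviation payoff $0 → loss $1050.6.
$5413.7: truthful payoff $2280.9, deviation payoff $0 → loss $2280.9.
Total loss = $2140.5 + $1141.5 + $1361.4 + $1050.6 + $2280.9 = $7974.9.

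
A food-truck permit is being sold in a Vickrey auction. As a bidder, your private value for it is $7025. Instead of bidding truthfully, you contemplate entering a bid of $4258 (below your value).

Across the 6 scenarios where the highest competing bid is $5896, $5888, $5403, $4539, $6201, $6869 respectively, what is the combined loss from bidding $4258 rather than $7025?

$7354

The deviation costs you only when the competing bid falls strictly between $4258 and $7025; elsewhere both bids give the same outcome.
$5896: truthful payoff $1129, deviation payoff $0 → loss $1129.
$5888: truthful payoff $1137, deviation payoff $0 → loss $1137.
$5403: truthful payoff $1622, deviation payoff $0 → loss $1622.
$4539: truthful payoff $2486, deviation payoff $0 → loss $2486.
$6201: truthful payoff $824, deviation payoff $0 → loss $824.
$6869: truthful payoff $156, deviation payoff $0 → loss $156.
Total loss = $1129 + $1137 + $1622 + $2486 + $824 + $156 = $7354.
In a second-price auction your bid sets only whether you win, not what you pay, so bidding your true value is weakly dominant.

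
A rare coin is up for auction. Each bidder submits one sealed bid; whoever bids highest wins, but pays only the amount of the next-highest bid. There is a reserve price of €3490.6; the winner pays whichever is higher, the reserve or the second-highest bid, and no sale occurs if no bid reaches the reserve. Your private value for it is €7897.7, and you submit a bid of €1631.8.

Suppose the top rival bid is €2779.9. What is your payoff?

Your bid €1631.8 is below the highest competing bid €2779.9, so you lose. Payoff €0.

€0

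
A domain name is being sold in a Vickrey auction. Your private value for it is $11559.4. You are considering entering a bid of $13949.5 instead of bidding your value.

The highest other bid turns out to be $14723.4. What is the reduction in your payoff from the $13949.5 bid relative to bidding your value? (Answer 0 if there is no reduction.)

$0

Bidding your value $11559.4: you lose (since $11559.4 < $14723.4). Payoff $0.
Bidding $13949.5: you lose. Payoff $0.
Difference = $0 − $0 = $0; both bids lead to the same outcome because the competing bid is above both your value and your alternative bid.
In a second-price auction your bid sets only whether you win, not what you pay, so bidding your true value is weakly dominant.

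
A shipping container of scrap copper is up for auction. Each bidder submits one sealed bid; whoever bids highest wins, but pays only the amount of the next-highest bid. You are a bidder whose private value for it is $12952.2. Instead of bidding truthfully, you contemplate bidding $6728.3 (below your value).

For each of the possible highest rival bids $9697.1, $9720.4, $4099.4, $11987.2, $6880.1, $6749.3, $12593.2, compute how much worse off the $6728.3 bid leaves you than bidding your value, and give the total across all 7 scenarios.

The deviation costs you only when the competing bid falls strictly between $6728.3 and $12952.2; elsewhere both bids give the same outcome.
$9697.1: truthful payoff $3255.1, deviation payoff $0 → loss $3255.1.
$9720.4: truthful payoff $3231.8, deviation payoff $0 → loss $3231.8.
$4099.4: outcomes coincide → loss $0.
$11987.2: truthful payoff $965, deviation payoff $0 → loss $965.
$6880.1: truthful payoff $6072.1, deviation payoff $0 → loss $6072.1.
$6749.3: truthful payoff $6202.9, deviation payoff $0 → loss $6202.9.
$12593.2: truthful payoff $359, deviation payoff $0 → loss $359.
Total loss = $3255.1 + $3231.8 + $965 + $6072.1 + $6202.9 + $359 = $20085.9.

$20085.9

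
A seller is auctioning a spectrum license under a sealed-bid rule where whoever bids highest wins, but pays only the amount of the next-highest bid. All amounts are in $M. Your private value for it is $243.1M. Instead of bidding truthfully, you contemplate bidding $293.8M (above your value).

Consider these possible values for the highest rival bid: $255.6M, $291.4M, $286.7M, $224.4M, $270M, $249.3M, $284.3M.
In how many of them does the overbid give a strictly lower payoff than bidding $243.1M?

6

The deviation hurts exactly when the highest competing bid lies strictly between $243.1M and $293.8M — overbidding then wins at a price above your value.
$255.6M: inside the interval → strictly worse (loss $12.5M).
$291.4M: inside the interval → strictly worse (loss $48.3M).
$286.7M: inside the interval → strictly worse (loss $43.6M).
$224.4M: below both → same outcome either way.
$270M: inside the interval → strictly worse (loss $26.9M).
$249.3M: inside the interval → strictly worse (loss $6.2M).
$284.3M: inside the interval → strictly worse (loss $41.2M).
Count: 6.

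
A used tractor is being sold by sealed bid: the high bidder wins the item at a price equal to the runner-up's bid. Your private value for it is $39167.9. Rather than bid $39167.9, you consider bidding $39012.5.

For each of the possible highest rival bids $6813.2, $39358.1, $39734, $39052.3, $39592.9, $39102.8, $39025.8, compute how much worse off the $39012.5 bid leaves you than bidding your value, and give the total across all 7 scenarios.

The deviation costs you only when the competing bid falls strictly between $39012.5 and $39167.9; elsewhere both bids give the same outcome.
$6813.2: outcomes coincide → loss $0.
$39358.1: outcomes coincide → loss $0.
$39734: outcomes coincide → loss $0.
$39052.3: truthful payoff $115.6, deviation payoff $0 → loss $115.6.
$39592.9: outcomes coincide → loss $0.
$39102.8: truthful payoff $65.1, deviation payoff $0 → loss $65.1.
$39025.8: truthful payoff $142.1, deviation payoff $0 → loss $142.1.
Total loss = $115.6 + $65.1 + $142.1 = $322.8.
Truthful bidding weakly dominates here: raising your bid can only win items priced above your value, and lowering it can only forfeit items priced below.

$322.8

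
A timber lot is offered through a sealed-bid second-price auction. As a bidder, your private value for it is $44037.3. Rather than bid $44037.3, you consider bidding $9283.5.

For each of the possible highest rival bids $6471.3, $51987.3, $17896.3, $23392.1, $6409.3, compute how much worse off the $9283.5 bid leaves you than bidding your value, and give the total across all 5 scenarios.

The deviation costs you only when the competing bid falls strictly between $9283.5 and $44037.3; elsewhere both bids give the same outcome.
$6471.3: outcomes coincide → loss $0.
$51987.3: outcomes coincide → loss $0.
$17896.3: truthful payoff $26141, deviation payoff $0 → loss $26141.
$23392.1: truthful payoff $20645.2, deviation payoff $0 → loss $20645.2.
$6409.3: outcomes coincide → loss $0.
Total loss = $26141 + $20645.2 = $46786.2.

$46786.2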